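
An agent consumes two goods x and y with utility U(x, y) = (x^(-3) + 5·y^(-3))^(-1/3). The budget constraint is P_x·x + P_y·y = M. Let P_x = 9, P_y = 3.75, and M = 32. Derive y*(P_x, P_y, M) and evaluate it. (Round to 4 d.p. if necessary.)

MRS = MU_x/MU_y = (1/5)·(y/x)^(4). Set equal to P_x/P_y.
Hence y/x = (5·P_x/P_y)^(1/(4)), i.e. raised to the 0.25 power.
With the ratio pinned down, the budget gives x* = M/(P_x + P_y·(y/x)) and y* = (y/x)·x*.
Numerically y/x = 1.86121, so x* = 32/(9 + 3.75·1.86121) = 2.0026 and y* = 1.86121·2.0026 = 3.7272.

y* = 3.7272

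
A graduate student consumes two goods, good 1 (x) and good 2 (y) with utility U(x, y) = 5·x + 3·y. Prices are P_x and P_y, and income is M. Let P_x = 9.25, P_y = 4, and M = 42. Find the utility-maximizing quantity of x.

x* = 0

Linear utility — the consumer picks whichever good has higher MU/price: 5/9.25 = 0.5405 vs 3/4 = 0.75.
y gives more utility per dollar, so spend all income on y: y* = M/P_y, x* = 0.
Numerically: x* = 0, y* = 10.5.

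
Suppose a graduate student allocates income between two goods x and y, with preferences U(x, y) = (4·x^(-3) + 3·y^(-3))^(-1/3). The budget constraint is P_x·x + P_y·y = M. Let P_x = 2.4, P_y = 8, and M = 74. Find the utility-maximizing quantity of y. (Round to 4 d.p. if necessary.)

y* = 6.4434

Numerically y/x = 0.688725, so x* = 74/(2.4 + 8·0.688725) = 9.3555 and y* = 0.688725·9.3555 = 6.4434.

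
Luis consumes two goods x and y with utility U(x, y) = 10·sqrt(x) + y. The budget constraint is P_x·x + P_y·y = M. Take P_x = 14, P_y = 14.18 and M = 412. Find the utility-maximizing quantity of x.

MU_x = 5/√x, MU_y = 1. Tangency: 5/√x = P_x/P_y.
Solve: √x = 5·P_y/P_x, so x*(P_x,P_y) = (5·P_y/P_x)², and y* = (M − P_x·x*)/P_y.
Plugging in: x* = (5·14.18/14)² = 25.647.

x* = 25.647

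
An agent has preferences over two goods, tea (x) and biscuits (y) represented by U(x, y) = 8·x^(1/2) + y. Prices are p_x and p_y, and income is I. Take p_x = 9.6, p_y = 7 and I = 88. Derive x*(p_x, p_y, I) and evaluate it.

x* = 8.5069

MU_x = 4/√x, MU_y = 1. Tangency: 4/√x = p_x/p_y.
Solve: √x = 4·p_y/p_x, so x*(p_x,p_y) = (4·p_y/p_x)², and y* = (I − p_x·x*)/p_y.
Plugging in: x* = (4·7/9.6)² = 8.5069.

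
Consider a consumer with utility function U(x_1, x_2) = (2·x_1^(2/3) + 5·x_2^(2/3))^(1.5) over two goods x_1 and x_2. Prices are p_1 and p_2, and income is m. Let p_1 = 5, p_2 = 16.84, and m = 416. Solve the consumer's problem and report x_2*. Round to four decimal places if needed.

x_2* = 14.3125

MU_x_1 ∝ 2·x_1^(-1/3), MU_x_2 ∝ 5·x_2^(-1/3), so MRS = (2/5)·(x_2/x_1)^(1/3) = p_1/p_2.
Solve for the ratio: x_2/x_1 = [(5/2)·p_1/p_2]^(3).
With the ratio pinned down, the budget gives x_1* = m/(p_1 + p_2·(x_2/x_1)) and x_2* = (x_2/x_1)·x_1*.
Numerically x_2/x_1 = 0.408982, so x_1* = 416/(5 + 16.84·0.408982) = 34.9955 and x_2* = 0.408982·34.9955 = 14.3125.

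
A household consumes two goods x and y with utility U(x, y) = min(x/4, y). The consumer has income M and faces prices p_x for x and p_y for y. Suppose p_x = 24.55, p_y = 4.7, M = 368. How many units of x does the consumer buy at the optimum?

Leontief preferences: the optimum is at the kink where x/4 = y/1, i.e. y = (1/4)·x.
Budget: p_x·x + p_y·(1/4)·x = M, so (4·p_x + p_y)·x = 4·M.
Demand: x*(p_x,p_y,M) = 4·M/(4·p_x + p_y), y* = M/(4·p_x + p_y).
Here 4·24.55 + 4.7 = 102.9, giving x* = 14.3052.

x* = 14.3052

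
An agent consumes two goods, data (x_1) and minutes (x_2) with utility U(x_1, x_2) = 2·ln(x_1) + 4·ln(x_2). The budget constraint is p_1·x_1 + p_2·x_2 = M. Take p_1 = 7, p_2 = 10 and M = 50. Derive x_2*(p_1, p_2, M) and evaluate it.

x_2* = 3.3333

The MRS is (1/2)·x_2/x_1. Set MRS = p_1/p_2.
So 2·p_2·x_2 = 4·p_1·x_1; combined with the budget, a share 1/3 of income goes to x_1.
Demand: x_1*(p_1,p_2,M) = 1/3·M/p_1 and x_2* = 2/3·M/p_2.
At p_1=7, p_2=10, M=50: x_2* = 2/3·50/10 = 3.3333.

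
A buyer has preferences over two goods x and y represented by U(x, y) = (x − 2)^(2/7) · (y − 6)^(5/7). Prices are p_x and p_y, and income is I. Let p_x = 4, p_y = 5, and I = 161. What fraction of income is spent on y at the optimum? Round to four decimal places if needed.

share on y = 0.732

Let x' = x−2, y' = y−6. MRS = (2/5)·y'/x' = p_x/p_y.
After buying the subsistence bundle (2, 6), a share 2/7 of the remaining income goes to x: x* = 2 + 2/7·(I − 2p_x − 6p_y)/p_x.
Discretionary income = 161 − 2·4 − 6·5 = 123; x* = 2 + 2/7·123/4 = 10.7857; y* = 6 + 5/7·123/5 = 23.5714.
Expenditure on y: 5·23.5714 = 117.8571; share = 0.732.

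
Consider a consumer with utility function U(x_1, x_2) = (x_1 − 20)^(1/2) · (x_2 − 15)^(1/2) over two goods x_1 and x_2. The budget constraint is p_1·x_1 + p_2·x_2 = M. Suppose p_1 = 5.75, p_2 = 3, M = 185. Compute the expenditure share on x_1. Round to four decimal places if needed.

share on x_1 = 0.6892

Substituting into the budget: x_1* = 20 + 0.5·(M − 20·p_1 − 15·p_2)/p_1, and x_2* = 15 + 0.5·(…)/p_2.
Discretionary income = 185 − 20·5.75 − 15·3 = 25; x_1* = 20 + 0.5·25/5.75 = 22.1739; x_2* = 15 + 0.5·25/3 = 19.1667.
Expenditure on x_1: 5.75·22.1739 = 127.5; share = 0.6892.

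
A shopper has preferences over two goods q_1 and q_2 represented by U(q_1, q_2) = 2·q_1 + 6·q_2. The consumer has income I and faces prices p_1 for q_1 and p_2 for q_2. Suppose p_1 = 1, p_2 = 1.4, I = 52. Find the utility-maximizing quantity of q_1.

q_1* = 0

Linear utility — the consumer picks whichever good has higher MU/price: 2/1 = 2 vs 6/1.4 = 4.2857.
q_2 gives more utility per dollar, so spend all income on q_2: q_2* = I/p_2, q_1* = 0.
Numerically: q_1* = 0, q_2* = 37.1429.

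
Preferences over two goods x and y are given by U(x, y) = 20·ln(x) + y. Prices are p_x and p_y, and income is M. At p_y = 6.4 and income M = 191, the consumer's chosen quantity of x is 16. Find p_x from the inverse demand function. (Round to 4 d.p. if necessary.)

p_x = 8

MU_x = 20/x, MU_y = 1. Tangency: 20/x = p_x/p_y.
So x*(p_x,p_y) = 20·p_y/p_x, independent of income; and y* = (M − 20·p_y)/p_y.
Set x* = 16 in the demand function and solve for p_x: p_x = 8.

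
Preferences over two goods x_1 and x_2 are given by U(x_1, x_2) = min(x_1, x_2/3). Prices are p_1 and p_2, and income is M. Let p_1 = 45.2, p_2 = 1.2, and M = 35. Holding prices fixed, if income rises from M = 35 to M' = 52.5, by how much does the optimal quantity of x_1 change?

Δx_1* = 0.3586

Demand: x_1*(p_1,p_2,M) = M/(p_1 + 3·p_2), x_2* = 3·M/(p_1 + 3·p_2).
Here 45.2 + 3·1.2 = 48.8, giving x_1* = 0.7172.
At M' = 52.5: x_1* = 1.0758. Change: 1.0758 − 0.7172 = 0.3586.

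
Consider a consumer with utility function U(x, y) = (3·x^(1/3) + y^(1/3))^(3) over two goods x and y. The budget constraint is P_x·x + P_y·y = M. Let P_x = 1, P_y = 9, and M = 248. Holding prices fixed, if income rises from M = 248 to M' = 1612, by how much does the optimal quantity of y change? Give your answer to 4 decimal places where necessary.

MU_x ∝ 3·x^(-2/3), MU_y ∝ y^(-2/3), so MRS = 3·(y/x)^(2/3) = P_x/P_y.
Hence y/x = ((1/3)·P_x/P_y)^(1/(2/3)), i.e. raised to the 1.5 power.
Substitute y = (y/x)·x into the budget: x* = M/(P_x + P_y·(y/x)).
Numerically y/x = 0.007128, so x* = 248/(1 + 9·0.007128) = 233.0498 and y* = 0.007128·233.0498 = 1.6611.
At M' = 1612: y* = 10.7973. Change: 10.7973 − 1.6611 = 9.1362.

Δy* = 9.1362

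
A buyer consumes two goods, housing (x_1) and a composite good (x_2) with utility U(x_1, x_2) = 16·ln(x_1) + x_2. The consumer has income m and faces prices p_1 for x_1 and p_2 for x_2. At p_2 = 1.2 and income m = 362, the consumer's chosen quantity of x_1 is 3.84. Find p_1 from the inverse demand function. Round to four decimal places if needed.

MU_x_1 = 16/x_1, MU_x_2 = 1. Tangency: 16/x_1 = p_1/p_2.
So x_1*(p_1,p_2) = 16·p_2/p_1, independent of income; and x_2* = (m − 16·p_2)/p_2.
Set x_1* = 3.84 in the demand function and solve for p_1: p_1 = 5.

p_1 = 5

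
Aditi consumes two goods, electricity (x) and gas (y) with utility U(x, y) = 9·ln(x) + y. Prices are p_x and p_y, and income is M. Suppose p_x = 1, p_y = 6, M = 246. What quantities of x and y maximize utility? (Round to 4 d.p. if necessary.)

x* = 54, y* = 32

Set MRS = p_x/p_y: (9/x)/1 = p_x/p_y.
So x*(p_x,p_y) = 9·p_y/p_x, independent of income; and y* = (M − 9·p_y)/p_y.
At the given prices: x* = 9·6/1 = 54, and y* = 32.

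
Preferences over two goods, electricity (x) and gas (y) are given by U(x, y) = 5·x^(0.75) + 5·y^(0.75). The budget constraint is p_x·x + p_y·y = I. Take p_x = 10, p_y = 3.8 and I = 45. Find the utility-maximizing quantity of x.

x* = 0.2341

MRS = MU_x/MU_y = (y/x)^(0.25). Set equal to p_x/p_y.
Hence y/x = (p_x/p_y)^(1/(0.25)), i.e. raised to the 4 power.
Substitute y = (y/x)·x into the budget: x* = I/(p_x + p_y·(y/x)).
Numerically y/x = 47.958502, so x* = 45/(10 + 3.8·47.958502) = 0.2341.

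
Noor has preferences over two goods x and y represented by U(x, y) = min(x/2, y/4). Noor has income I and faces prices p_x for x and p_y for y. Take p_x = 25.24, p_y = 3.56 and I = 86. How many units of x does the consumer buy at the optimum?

Leontief preferences: the optimum is at the kink where x/2 = y/4, i.e. y = 2·x.
Budget: p_x·x + p_y·2·x = I, so (2·p_x + 4·p_y)·x = 2·I.
Demand: x*(p_x,p_y,I) = 2·I/(2·p_x + 4·p_y), y* = 4·I/(2·p_x + 4·p_y).
Here 2·25.24 + 4·3.56 = 64.72, giving x* = 2.6576.

x* = 2.6576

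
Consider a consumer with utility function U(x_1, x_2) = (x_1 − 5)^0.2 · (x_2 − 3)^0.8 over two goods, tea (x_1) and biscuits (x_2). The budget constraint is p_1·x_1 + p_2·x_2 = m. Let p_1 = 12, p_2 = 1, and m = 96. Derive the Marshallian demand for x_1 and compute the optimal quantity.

Substituting into the budget: x_1* = 5 + 0.2·(m − 5·p_1 − 3·p_2)/p_1, and x_2* = 3 + 0.8·(…)/p_2.
Discretionary income = 96 − 5·12 − 3·1 = 33; x_1* = 5 + 0.2·33/12 = 5.55.

x_1* = 5.55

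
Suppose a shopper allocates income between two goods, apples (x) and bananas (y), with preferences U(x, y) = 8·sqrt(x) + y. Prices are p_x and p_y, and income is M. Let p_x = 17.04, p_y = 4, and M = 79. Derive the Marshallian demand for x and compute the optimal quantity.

Thus x* = (4·p_y/p_x)² — independent of M — with the rest of income spent on y.
Plugging in: x* = (4·4/17.04)² = 0.8817.

x* = 0.8817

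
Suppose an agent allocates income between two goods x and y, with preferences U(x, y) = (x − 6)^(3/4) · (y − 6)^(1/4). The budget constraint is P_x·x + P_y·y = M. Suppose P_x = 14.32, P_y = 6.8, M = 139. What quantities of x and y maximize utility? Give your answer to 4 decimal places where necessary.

x* = 6.6432, y* = 6.4515

This is Cobb-Douglas in (x−6, y−6): tangency gives 0.75·P_y·(y−6) = 0.25·P_x·(x−6).
Substituting into the budget: x* = 6 + 0.75·(M − 6·P_x − 6·P_y)/P_x, and y* = 6 + 0.25·(…)/P_y.
Discretionary income = 139 − 6·14.32 − 6·6.8 = 12.28; x* = 6 + 0.75·12.28/14.32 = 6.6432; y* = 6 + 0.25·12.28/6.8 = 6.4515.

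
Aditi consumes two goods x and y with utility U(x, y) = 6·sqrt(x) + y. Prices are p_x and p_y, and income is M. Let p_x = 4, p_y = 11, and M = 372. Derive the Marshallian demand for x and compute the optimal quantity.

x* = 68.0625

Utility is quasi-linear in y; the FOC for x is 3/√x = p_x/p_y.
Thus x* = (3·p_y/p_x)² — independent of M — with the rest of income spent on y.
Plugging in: x* = (3·11/4)² = 68.0625.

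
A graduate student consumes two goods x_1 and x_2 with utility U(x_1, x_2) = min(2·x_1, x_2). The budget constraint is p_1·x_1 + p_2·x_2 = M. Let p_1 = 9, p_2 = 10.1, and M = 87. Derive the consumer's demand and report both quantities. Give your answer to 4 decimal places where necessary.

Here 9 + 2·10.1 = 29.2, giving x_1* = 2.9795 and x_2* = 5.9589.

x_1* = 2.9795, x_2* = 5.9589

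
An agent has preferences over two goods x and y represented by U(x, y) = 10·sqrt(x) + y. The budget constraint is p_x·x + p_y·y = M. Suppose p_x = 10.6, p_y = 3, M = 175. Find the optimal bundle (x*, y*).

x* = 2.0025, y* = 51.2579

Solve: √x = 5·p_y/p_x, so x*(p_x,p_y) = (5·p_y/p_x)², and y* = (M − p_x·x*)/p_y.
Plugging in: x* = (5·3/10.6)² = 2.0025, y* = 51.2579.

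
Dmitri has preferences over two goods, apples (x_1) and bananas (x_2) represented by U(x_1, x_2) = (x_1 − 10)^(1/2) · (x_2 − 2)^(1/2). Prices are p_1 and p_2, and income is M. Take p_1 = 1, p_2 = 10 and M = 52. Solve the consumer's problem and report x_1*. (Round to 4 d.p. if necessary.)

x_1* = 21

After buying the subsistence bundle (10, 2), a share 0.5 of the remaining income goes to x_1: x_1* = 10 + 0.5·(M − 10p_1 − 2p_2)/p_1.
Discretionary income = 52 − 10·1 − 2·10 = 22; x_1* = 10 + 0.5·22/1 = 21.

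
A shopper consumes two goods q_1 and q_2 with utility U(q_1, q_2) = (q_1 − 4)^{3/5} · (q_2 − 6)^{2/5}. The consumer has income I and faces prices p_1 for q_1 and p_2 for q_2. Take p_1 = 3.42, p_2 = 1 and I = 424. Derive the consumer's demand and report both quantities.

q_1* = 74.9333, q_2* = 167.728

Discretionary income = 424 − 4·3.42 − 6·1 = 404.32; q_1* = 4 + 0.6·404.32/3.42 = 74.9333; q_2* = 6 + 0.4·404.32/1 = 167.728.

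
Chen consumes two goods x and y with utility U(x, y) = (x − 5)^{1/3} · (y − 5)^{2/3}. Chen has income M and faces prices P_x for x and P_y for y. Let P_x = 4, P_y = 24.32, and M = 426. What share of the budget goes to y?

share on y = 0.7305

Let x' = x−5, y' = y−5. MRS = (1/2)·y'/x' = P_x/P_y.
Substituting into the budget: x* = 5 + 1/3·(M − 5·P_x − 5·P_y)/P_x, and y* = 5 + 2/3·(…)/P_y.
Discretionary income = 426 − 5·4 − 5·24.32 = 284.4; x* = 5 + 1/3·284.4/4 = 28.7; y* = 5 + 2/3·284.4/24.32 = 12.7961.
Expenditure on y: 24.32·12.7961 = 311.2; share = 0.7305.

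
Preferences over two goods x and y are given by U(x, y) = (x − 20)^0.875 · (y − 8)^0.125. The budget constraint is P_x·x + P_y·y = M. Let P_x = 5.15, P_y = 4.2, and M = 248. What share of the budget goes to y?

share on y = 0.1916

MRS = 7·(y−8)/(x−20). Tangency with P_x/P_y gives y−8 = (1/7)·(P_x/P_y)·(x−20).
After buying the subsistence bundle (20, 8), a share 0.875 of the remaining income goes to x: x* = 20 + 0.875·(M − 20P_x − 8P_y)/P_x.
Discretionary income = 248 − 20·5.15 − 8·4.2 = 111.4; x* = 20 + 0.875·111.4/5.15 = 38.9272; y* = 8 + 0.125·111.4/4.2 = 11.3155.
Expenditure on y: 4.2·11.3155 = 47.525; share = 0.1916.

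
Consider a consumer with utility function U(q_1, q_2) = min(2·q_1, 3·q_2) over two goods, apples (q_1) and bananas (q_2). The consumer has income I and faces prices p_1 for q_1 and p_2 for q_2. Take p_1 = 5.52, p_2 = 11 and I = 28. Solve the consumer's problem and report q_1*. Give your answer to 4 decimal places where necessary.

Demand: q_1*(p_1,p_2,I) = 3·I/(3·p_1 + 2·p_2), q_2* = 2·I/(3·p_1 + 2·p_2).
Here 3·5.52 + 2·11 = 38.56, giving q_1* = 2.1784.

q_1* = 2.1784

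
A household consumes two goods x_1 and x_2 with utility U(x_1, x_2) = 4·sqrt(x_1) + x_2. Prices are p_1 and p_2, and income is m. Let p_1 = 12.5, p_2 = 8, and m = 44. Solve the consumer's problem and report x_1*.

Set MRS = p_1/p_2: 2·x_1^(−1/2) = p_1/p_2.
Thus x_1* = (2·p_2/p_1)² — independent of m — with the rest of income spent on x_2.
Plugging in: x_1* = (2·8/12.5)² = 1.6384.

x_1* = 1.6384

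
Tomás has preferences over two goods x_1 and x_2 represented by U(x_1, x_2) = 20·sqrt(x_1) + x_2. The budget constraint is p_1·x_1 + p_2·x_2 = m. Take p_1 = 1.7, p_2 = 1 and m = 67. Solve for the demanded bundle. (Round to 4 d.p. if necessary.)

x_1* = 34.6021, x_2* = 8.1765

Set MRS = p_1/p_2: 10·x_1^(−1/2) = p_1/p_2.
Solve: √x_1 = 10·p_2/p_1, so x_1*(p_1,p_2) = (10·p_2/p_1)², and x_2* = (m − p_1·x_1*)/p_2.
Plugging in: x_1* = (10·1/1.7)² = 34.6021, x_2* = 8.1765.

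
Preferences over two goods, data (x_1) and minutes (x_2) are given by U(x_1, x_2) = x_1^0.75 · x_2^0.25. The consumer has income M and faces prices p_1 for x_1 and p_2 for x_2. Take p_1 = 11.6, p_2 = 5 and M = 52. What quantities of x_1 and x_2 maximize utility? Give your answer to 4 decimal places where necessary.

The MRS is 3·x_2/x_1. Set MRS = p_1/p_2.
So 0.75·p_2·x_2 = 0.25·p_1·x_1; combined with the budget, a share 0.75 of income goes to x_1.
Demand: x_1*(p_1,p_2,M) = 0.75·M/p_1 and x_2* = 0.25·M/p_2.
At p_1=11.6, p_2=5, M=52: x_1* = 0.75·52/11.6 = 3.3621, x_2* = 2.6.

x_1* = 3.3621, x_2* = 2.6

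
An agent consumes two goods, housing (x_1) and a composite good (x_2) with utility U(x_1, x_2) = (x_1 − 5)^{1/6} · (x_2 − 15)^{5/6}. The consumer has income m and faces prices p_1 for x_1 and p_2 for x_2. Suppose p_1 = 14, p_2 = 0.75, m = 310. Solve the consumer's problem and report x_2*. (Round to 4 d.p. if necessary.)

MRS = (1/5)·(x_2−15)/(x_1−5). Tangency with p_1/p_2 gives x_2−15 = 5·(p_1/p_2)·(x_1−5).
Substituting into the budget: x_1* = 5 + 1/6·(m − 5·p_1 − 15·p_2)/p_1, and x_2* = 15 + 5/6·(…)/p_2.
Discretionary income = 310 − 5·14 − 15·0.75 = 228.75; x_2* = 15 + 5/6·228.75/0.75 = 269.1667.

x_2* = 269.1667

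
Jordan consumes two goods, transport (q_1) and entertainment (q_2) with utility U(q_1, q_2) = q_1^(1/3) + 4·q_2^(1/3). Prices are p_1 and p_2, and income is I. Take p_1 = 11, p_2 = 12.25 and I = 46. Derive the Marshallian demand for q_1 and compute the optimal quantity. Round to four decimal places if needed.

q_1* = 0.4873

MRS = MU_q_1/MU_q_2 = (1/4)·(q_2/q_1)^(2/3). Set equal to p_1/p_2.
Solve for the ratio: q_2/q_1 = [4·p_1/p_2]^(1.5).
Substitute q_2 = (q_2/q_1)·q_1 into the budget: q_1* = I/(p_1 + p_2·(q_2/q_1)).
Numerically q_2/q_1 = 6.8073, so q_1* = 46/(11 + 12.25·6.8073) = 0.4873.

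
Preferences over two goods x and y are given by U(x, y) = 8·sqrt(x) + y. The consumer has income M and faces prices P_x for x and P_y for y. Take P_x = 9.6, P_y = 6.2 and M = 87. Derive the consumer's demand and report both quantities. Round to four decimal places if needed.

x* = 6.6736, y* = 3.6989

MU_x = 4/√x, MU_y = 1. Tangency: 4/√x = P_x/P_y.
Solve: √x = 4·P_y/P_x, so x*(P_x,P_y) = (4·P_y/P_x)², and y* = (M − P_x·x*)/P_y.
Plugging in: x* = (4·6.2/9.6)² = 6.6736, y* = 3.6989.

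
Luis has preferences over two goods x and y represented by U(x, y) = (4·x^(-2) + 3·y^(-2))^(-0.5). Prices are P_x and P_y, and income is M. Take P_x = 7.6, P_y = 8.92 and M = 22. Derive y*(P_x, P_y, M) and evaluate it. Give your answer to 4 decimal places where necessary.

y* = 1.2399

MU_x ∝ 4·x^(-3), MU_y ∝ 3·y^(-3), so MRS = (4/3)·(y/x)^(3) = P_x/P_y.
Hence y/x = ((3/4)·P_x/P_y)^(1/(3)), i.e. raised to the 1/3 power.
With the ratio pinned down, the budget gives x* = M/(P_x + P_y·(y/x)) and y* = (y/x)·x*.
Numerically y/x = 0.861331, so x* = 22/(7.6 + 8.92·0.861331) = 1.4395 and y* = 0.861331·1.4395 = 1.2399.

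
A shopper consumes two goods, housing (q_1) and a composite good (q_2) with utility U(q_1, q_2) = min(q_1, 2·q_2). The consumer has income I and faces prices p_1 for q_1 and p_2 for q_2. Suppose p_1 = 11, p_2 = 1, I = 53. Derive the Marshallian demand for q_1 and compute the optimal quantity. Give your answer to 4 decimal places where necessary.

Demand: q_1*(p_1,p_2,I) = 2·I/(2·p_1 + p_2), q_2* = I/(2·p_1 + p_2).
Here 2·11 + 1 = 23, giving q_1* = 4.6087.

q_1* = 4.6087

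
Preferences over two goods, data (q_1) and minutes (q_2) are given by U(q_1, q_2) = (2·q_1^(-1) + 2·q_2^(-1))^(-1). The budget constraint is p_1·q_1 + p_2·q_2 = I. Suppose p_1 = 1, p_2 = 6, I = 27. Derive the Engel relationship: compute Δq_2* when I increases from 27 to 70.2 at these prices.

Δq_2* = 5.1127

Substitute q_2 = (q_2/q_1)·q_1 into the budget: q_1* = I/(p_1 + p_2·(q_2/q_1)).
Numerically q_2/q_1 = 0.408248, so q_1* = 27/(1 + 6·0.408248) = 7.8272 and q_2* = 0.408248·7.8272 = 3.1955.
At I' = 70.2: q_2* = 8.3082. Change: 8.3082 − 3.1955 = 5.1127.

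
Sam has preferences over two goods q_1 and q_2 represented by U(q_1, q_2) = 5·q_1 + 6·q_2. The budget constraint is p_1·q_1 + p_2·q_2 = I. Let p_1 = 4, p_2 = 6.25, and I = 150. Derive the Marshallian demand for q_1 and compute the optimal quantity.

Linear utility — the consumer picks whichever good has higher MU/price: 5/4 = 1.25 vs 6/6.25 = 0.96.
q_1 gives more utility per dollar, so spend all income on q_1: q_1* = I/p_1, q_2* = 0.
Numerically: q_1* = 37.5, q_2* = 0.

q_1* = 37.5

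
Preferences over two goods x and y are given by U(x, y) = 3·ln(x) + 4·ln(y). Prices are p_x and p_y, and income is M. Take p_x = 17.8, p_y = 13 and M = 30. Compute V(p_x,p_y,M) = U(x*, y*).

Tangency: MRS = (3/4)·y/x = p_x/p_y.
Rearranging, p_y·y = (4/3)·p_x·x. Substituting into the budget gives p_x·x·(1 + (4/3)) = M.
Demand: x*(p_x,p_y,M) = 3/7·M/p_x and y* = 4/7·M/p_y.
At p_x=17.8, p_y=13, M=30: x* = 3/7·30/17.8 = 0.7223, y* = 1.3187.
Utility at the optimum: U(0.7223, 1.3187) = 0.1306.

V = 0.1306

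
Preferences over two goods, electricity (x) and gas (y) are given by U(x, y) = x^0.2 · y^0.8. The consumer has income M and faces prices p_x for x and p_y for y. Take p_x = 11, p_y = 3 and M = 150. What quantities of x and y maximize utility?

x* = 2.7273, y* = 40

The MRS is (1/4)·y/x. Set MRS = p_x/p_y.
Rearranging, p_y·y = 4·p_x·x. Substituting into the budget gives p_x·x·(1 + 4) = M.
Demand: x*(p_x,p_y,M) = 0.2·M/p_x and y* = 0.8·M/p_y.
At p_x=11, p_y=3, M=150: x* = 0.2·150/11 = 2.7273, y* = 40.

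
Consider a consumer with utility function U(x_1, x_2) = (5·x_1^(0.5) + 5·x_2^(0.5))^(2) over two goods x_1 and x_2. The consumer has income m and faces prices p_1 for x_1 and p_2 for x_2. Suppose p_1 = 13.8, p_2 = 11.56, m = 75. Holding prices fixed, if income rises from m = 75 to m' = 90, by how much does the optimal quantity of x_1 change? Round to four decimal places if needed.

MRS = MU_x_1/MU_x_2 = (x_2/x_1)^(0.5). Set equal to p_1/p_2.
Solve for the ratio: x_2/x_1 = [p_1/p_2]^(2).
With the ratio pinned down, the budget gives x_1* = m/(p_1 + p_2·(x_2/x_1)) and x_2* = (x_2/x_1)·x_1*.
Numerically x_2/x_1 = 1.425091, so x_1* = 75/(13.8 + 11.56·1.425091) = 2.4774.
At m' = 90: x_1* = 2.9728. Change: 2.9728 − 2.4774 = 0.4955.

Δx_1* = 0.4955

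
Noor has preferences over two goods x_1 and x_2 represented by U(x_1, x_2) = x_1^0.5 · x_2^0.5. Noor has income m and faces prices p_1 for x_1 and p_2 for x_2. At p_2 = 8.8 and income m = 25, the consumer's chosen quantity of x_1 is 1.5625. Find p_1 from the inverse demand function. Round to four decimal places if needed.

p_1 = 8

MU_x_1/MU_x_2 = (0.5·x_2)/(0.5·x_1); tangency sets this equal to p_1/p_2.
So 0.5·p_2·x_2 = 0.5·p_1·x_1; combined with the budget, a share 0.5 of income goes to x_1.
Demand: x_1*(p_1,p_2,m) = 0.5·m/p_1 and x_2* = 0.5·m/p_2.
Set x_1* = 1.5625 in the demand function and solve for p_1: p_1 = 8.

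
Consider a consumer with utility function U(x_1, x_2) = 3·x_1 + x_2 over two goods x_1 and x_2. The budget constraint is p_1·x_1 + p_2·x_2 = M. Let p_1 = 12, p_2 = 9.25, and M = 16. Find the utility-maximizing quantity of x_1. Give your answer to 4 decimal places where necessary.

x_1* = 1.3333

Perfect substitutes: compare marginal utility per dollar. 3/p_1 vs 1/p_2 → 0.25 vs 0.1081.
x_1 gives more utility per dollar, so spend all income on x_1: x_1* = M/p_1, x_2* = 0.
Numerically: x_1* = 1.3333, x_2* = 0.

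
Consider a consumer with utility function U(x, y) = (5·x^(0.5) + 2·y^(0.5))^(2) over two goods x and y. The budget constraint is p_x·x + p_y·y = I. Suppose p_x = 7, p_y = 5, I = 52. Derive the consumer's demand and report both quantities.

MRS = MU_x/MU_y = (5/2)·(y/x)^(0.5). Set equal to p_x/p_y.
Solve for the ratio: y/x = [(2/5)·p_x/p_y]^(2).
Substitute y = (y/x)·x into the budget: x* = I/(p_x + p_y·(y/x)).
Numerically y/x = 0.3136, so x* = 52/(7 + 5·0.3136) = 6.0691 and y* = 0.3136·6.0691 = 1.9033.

x* = 6.0691, y* = 1.9033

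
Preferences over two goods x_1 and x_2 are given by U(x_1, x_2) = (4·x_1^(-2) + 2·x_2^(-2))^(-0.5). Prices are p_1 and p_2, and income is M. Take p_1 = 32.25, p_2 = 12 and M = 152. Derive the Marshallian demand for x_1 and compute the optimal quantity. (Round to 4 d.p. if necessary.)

x_1* = 3.3412

MRS = MU_x_1/MU_x_2 = 2·(x_2/x_1)^(3). Set equal to p_1/p_2.
Solve for the ratio: x_2/x_1 = [(1/2)·p_1/p_2]^(1/3).
With the ratio pinned down, the budget gives x_1* = M/(p_1 + p_2·(x_2/x_1)) and x_2* = (x_2/x_1)·x_1*.
Numerically x_2/x_1 = 1.103501, so x_1* = 152/(32.25 + 12·1.103501) = 3.3412.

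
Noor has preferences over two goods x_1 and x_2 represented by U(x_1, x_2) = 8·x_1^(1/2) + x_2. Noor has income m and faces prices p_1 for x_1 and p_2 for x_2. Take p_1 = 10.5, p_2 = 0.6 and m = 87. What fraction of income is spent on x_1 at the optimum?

share on x_1 = 0.0063

Utility is quasi-linear in x_2; the FOC for x_1 is 4/√x_1 = p_1/p_2.
Thus x_1* = (4·p_2/p_1)² — independent of m — with the rest of income spent on x_2.
Plugging in: x_1* = (4·0.6/10.5)² = 0.0522, x_2* = 144.0857.
Expenditure on x_1: 10.5·0.0522 = 0.5486; share = 0.0063.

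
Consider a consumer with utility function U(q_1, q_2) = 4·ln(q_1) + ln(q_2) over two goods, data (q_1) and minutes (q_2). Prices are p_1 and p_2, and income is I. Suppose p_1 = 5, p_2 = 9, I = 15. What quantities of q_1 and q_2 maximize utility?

MU_q_1/MU_q_2 = (4·q_2)/(q_1); tangency sets this equal to p_1/p_2.
Rearranging, p_2·q_2 = (1/4)·p_1·q_1. Substituting into the budget gives p_1·q_1·(1 + (1/4)) = I.
Demand: q_1*(p_1,p_2,I) = 0.8·I/p_1 and q_2* = 0.2·I/p_2.
At p_1=5, p_2=9, I=15: q_1* = 0.8·15/5 = 2.4, q_2* = 0.3333.

q_1* = 2.4, q_2* = 0.3333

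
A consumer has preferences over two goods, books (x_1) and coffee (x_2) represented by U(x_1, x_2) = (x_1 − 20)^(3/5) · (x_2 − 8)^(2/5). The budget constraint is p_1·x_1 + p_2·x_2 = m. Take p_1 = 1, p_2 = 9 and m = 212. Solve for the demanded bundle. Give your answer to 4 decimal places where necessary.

x_1* = 92, x_2* = 13.3333

MRS = (3/2)·(x_2−8)/(x_1−20). Tangency with p_1/p_2 gives x_2−8 = (2/3)·(p_1/p_2)·(x_1−20).
After buying the subsistence bundle (20, 8), a share 0.6 of the remaining income goes to x_1: x_1* = 20 + 0.6·(m − 20p_1 − 8p_2)/p_1.
Discretionary income = 212 − 20·1 − 8·9 = 120; x_1* = 20 + 0.6·120/1 = 92; x_2* = 8 + 0.4·120/9 = 13.3333.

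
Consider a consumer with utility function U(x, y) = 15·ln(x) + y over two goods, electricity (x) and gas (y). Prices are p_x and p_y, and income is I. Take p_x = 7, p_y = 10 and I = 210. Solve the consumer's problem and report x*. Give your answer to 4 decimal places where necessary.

MU_x = 15/x, MU_y = 1. Tangency: 15/x = p_x/p_y.
So x*(p_x,p_y) = 15·p_y/p_x, independent of income; and y* = (I − 15·p_y)/p_y.
At the given prices: x* = 15·10/7 = 21.4286.

x* = 21.4286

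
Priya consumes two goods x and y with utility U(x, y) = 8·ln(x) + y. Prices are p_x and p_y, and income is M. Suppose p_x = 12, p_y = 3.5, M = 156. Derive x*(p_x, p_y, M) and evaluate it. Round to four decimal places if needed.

MU_x = 8/x, MU_y = 1. Tangency: 8/x = p_x/p_y.
So x*(p_x,p_y) = 8·p_y/p_x, independent of income; and y* = (M − 8·p_y)/p_y.
At the given prices: x* = 8·3.5/12 = 2.3333.

x* = 2.3333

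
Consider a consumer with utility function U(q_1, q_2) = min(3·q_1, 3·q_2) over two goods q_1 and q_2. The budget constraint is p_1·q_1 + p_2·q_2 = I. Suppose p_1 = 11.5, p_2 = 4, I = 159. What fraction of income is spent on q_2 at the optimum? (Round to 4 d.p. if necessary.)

With perfect complements, no substitution: consume in ratio q_1:q_2 = 3:3.
Budget: p_1·q_1 + p_2·q_1 = I, so (3·p_1 + 3·p_2)·q_1 = 3·I.
Demand: q_1*(p_1,p_2,I) = 3·I/(3·p_1 + 3·p_2), q_2* = 3·I/(3·p_1 + 3·p_2).
Here 3·11.5 + 3·4 = 46.5, giving q_1* = 10.2581 and q_2* = 10.2581.
Expenditure on q_2: 4·10.2581 = 41.0323; share = 0.2581.

share on q_2 = 0.2581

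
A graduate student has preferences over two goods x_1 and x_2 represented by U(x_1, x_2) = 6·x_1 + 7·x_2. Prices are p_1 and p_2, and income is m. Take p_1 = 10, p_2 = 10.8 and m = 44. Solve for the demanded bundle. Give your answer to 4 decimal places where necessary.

Linear utility — the consumer picks whichever good has higher MU/price: 6/10 = 0.6 vs 7/10.8 = 0.6481.
x_2 gives more utility per dollar, so spend all income on x_2: x_2* = m/p_2, x_1* = 0.
Numerically: x_1* = 0, x_2* = 4.0741.

x_1* = 0, x_2* = 4.0741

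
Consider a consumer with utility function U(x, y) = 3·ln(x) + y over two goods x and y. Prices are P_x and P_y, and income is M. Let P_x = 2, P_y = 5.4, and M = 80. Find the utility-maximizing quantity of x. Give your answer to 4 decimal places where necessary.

Set MRS = P_x/P_y: (3/x)/1 = P_x/P_y.
So x*(P_x,P_y) = 3·P_y/P_x, independent of income; and y* = (M − 3·P_y)/P_y.
At the given prices: x* = 3·5.4/2 = 8.1.

x* = 8.1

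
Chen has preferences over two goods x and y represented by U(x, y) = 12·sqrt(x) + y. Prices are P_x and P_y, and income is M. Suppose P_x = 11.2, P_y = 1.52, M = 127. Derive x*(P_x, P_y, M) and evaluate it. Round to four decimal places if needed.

x* = 0.6631

Utility is quasi-linear in y; the FOC for x is 6/√x = P_x/P_y.
Solve: √x = 6·P_y/P_x, so x*(P_x,P_y) = (6·P_y/P_x)², and y* = (M − P_x·x*)/P_y.
Plugging in: x* = (6·1.52/11.2)² = 0.6631.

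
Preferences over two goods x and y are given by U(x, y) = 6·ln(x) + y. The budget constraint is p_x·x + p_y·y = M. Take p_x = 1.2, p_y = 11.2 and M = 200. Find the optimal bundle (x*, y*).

x* = 56, y* = 11.8571

Set MRS = p_x/p_y: (6/x)/1 = p_x/p_y.
So x*(p_x,p_y) = 6·p_y/p_x, independent of income; and y* = (M − 6·p_y)/p_y.
At the given prices: x* = 6·11.2/1.2 = 56, and y* = 11.8571.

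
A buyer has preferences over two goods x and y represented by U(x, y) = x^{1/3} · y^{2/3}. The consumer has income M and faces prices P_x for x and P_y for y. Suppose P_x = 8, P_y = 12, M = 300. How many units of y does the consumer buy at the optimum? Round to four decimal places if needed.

Tangency: MRS = (1/2)·y/x = P_x/P_y.
So 1/3·P_y·y = 2/3·P_x·x; combined with the budget, a share 1/3 of income goes to x.
Demand: x*(P_x,P_y,M) = 1/3·M/P_x and y* = 2/3·M/P_y.
At P_x=8, P_y=12, M=300: y* = 2/3·300/12 = 16.6667.

y* = 16.6667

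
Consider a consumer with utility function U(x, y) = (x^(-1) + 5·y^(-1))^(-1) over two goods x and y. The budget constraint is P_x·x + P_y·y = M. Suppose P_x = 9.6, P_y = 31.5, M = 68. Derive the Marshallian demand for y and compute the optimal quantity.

MU_x ∝ x^(-2), MU_y ∝ 5·y^(-2), so MRS = (1/5)·(y/x)^(2) = P_x/P_y.
Hence y/x = (5·P_x/P_y)^(1/(2)), i.e. raised to the 0.5 power.
With the ratio pinned down, the budget gives x* = M/(P_x + P_y·(y/x)) and y* = (y/x)·x*.
Numerically y/x = 1.234427, so x* = 68/(9.6 + 31.5·1.234427) = 1.4025 and y* = 1.234427·1.4025 = 1.7313.

y* = 1.7313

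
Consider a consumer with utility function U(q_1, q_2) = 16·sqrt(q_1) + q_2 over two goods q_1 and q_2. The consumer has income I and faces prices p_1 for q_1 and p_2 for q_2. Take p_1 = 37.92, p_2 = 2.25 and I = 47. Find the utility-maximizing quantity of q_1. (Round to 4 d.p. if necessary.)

Utility is quasi-linear in q_2; the FOC for q_1 is 8/√q_1 = p_1/p_2.
Solve: √q_1 = 8·p_2/p_1, so q_1*(p_1,p_2) = (8·p_2/p_1)², and q_2* = (I − p_1·q_1*)/p_2.
Plugging in: q_1* = (8·2.25/37.92)² = 0.2253.

q_1* = 0.2253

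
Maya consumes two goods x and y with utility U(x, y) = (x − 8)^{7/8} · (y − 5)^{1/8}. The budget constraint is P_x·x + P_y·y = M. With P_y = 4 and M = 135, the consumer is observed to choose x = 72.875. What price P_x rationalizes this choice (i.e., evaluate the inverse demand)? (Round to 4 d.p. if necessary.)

P_x = 1.4

Let x' = x−8, y' = y−5. MRS = 7·y'/x' = P_x/P_y.
After buying the subsistence bundle (8, 5), a share 0.875 of the remaining income goes to x: x* = 8 + 0.875·(M − 8P_x − 5P_y)/P_x.
Set x* = 72.875 in the demand function and solve for P_x: P_x = 1.4.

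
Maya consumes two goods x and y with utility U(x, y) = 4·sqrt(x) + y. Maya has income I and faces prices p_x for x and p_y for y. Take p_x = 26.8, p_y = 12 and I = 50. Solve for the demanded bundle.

x* = 0.802, y* = 2.3756

Set MRS = p_x/p_y: 2·x^(−1/2) = p_x/p_y.
Solve: √x = 2·p_y/p_x, so x*(p_x,p_y) = (2·p_y/p_x)², and y* = (I − p_x·x*)/p_y.
Plugging in: x* = (2·12/26.8)² = 0.802, y* = 2.3756.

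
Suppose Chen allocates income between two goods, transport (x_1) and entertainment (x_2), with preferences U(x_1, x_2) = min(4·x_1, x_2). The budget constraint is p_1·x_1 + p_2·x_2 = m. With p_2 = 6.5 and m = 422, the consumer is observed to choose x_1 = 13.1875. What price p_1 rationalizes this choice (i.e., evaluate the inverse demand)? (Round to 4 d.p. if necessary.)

p_1 = 6

With perfect complements, no substitution: consume in ratio x_1:x_2 = 1:4.
Budget: p_1·x_1 + p_2·4·x_1 = m, so (p_1 + 4·p_2)·x_1 = m.
Demand: x_1*(p_1,p_2,m) = m/(p_1 + 4·p_2), x_2* = 4·m/(p_1 + 4·p_2).
Set x_1* = 13.1875 in the demand function and solve for p_1: p_1 = 6.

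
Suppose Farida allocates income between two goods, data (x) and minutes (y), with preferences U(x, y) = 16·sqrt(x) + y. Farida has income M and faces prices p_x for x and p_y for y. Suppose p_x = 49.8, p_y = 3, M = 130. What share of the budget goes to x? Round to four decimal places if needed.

Thus x* = (8·p_y/p_x)² — independent of M — with the rest of income spent on y.
Plugging in: x* = (8·3/49.8)² = 0.2323, y* = 39.4779.
Expenditure on x: 49.8·0.2323 = 11.5663; share = 0.089.

share on x = 0.089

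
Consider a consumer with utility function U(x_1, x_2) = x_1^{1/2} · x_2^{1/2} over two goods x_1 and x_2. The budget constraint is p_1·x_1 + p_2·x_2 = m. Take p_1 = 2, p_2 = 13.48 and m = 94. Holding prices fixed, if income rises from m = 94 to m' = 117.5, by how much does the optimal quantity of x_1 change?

The MRS is x_2/x_1. Set MRS = p_1/p_2.
Rearranging, p_2·x_2 = p_1·x_1. Substituting into the budget gives p_1·x_1·(1 + 1) = m.
Demand: x_1*(p_1,p_2,m) = 0.5·m/p_1 and x_2* = 0.5·m/p_2.
At p_1=2, p_2=13.48, m=94: x_1* = 0.5·94/2 = 23.5.
At m' = 117.5: x_1* = 29.375. Change: 29.375 − 23.5 = 5.875.

Δx_1* = 5.875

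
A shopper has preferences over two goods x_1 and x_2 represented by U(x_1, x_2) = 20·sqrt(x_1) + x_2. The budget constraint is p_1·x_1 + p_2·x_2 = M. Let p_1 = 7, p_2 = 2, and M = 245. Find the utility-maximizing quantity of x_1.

x_1* = 8.1633

Utility is quasi-linear in x_2; the FOC for x_1 is 10/√x_1 = p_1/p_2.
Solve: √x_1 = 10·p_2/p_1, so x_1*(p_1,p_2) = (10·p_2/p_1)², and x_2* = (M − p_1·x_1*)/p_2.
Plugging in: x_1* = (10·2/7)² = 8.1633.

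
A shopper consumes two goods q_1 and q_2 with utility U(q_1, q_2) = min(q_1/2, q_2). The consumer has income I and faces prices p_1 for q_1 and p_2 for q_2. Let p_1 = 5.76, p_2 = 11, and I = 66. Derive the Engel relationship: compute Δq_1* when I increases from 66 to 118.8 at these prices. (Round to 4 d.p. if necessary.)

Δq_1* = 4.6892

Here 2·5.76 + 11 = 22.52, giving q_1* = 5.8615.
At I' = 118.8: q_1* = 10.5506. Change: 10.5506 − 5.8615 = 4.6892.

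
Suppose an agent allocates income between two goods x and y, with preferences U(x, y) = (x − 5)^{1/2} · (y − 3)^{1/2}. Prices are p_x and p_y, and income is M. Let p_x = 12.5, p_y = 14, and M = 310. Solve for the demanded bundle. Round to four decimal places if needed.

x* = 13.22, y* = 10.3393

This is Cobb-Douglas in (x−5, y−3): tangency gives 0.5·p_y·(y−3) = 0.5·p_x·(x−5).
After buying the subsistence bundle (5, 3), a share 0.5 of the remaining income goes to x: x* = 5 + 0.5·(M − 5p_x − 3p_y)/p_x.
Discretionary income = 310 − 5·12.5 − 3·14 = 205.5; x* = 5 + 0.5·205.5/12.5 = 13.22; y* = 3 + 0.5·205.5/14 = 10.3393.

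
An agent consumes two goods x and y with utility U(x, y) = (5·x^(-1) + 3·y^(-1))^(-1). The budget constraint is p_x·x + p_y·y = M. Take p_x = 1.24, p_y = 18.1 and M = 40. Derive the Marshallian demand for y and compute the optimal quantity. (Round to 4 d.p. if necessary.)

y* = 1.6518

Substitute y = (y/x)·x into the budget: x* = M/(p_x + p_y·(y/x)).
Numerically y/x = 0.202744, so x* = 40/(1.24 + 18.1·0.202744) = 8.1472 and y* = 0.202744·8.1472 = 1.6518.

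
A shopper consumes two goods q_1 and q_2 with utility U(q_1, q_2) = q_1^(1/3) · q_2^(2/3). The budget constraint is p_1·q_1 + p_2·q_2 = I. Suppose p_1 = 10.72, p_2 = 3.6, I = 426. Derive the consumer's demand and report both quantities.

Demand: q_1*(p_1,p_2,I) = 1/3·I/p_1 and q_2* = 2/3·I/p_2.
At p_1=10.72, p_2=3.6, I=426: q_1* = 1/3·426/10.72 = 13.2463, q_2* = 78.8889.

q_1* = 13.2463, q_2* = 78.8889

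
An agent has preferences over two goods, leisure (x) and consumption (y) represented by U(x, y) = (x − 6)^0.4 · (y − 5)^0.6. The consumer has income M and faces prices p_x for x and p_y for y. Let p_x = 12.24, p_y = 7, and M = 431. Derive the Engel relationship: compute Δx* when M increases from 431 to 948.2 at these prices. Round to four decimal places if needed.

Δx* = 16.902

This is Cobb-Douglas in (x−6, y−5): tangency gives 0.4·p_y·(y−5) = 0.6·p_x·(x−6).
After buying the subsistence bundle (6, 5), a share 0.4 of the remaining income goes to x: x* = 6 + 0.4·(M − 6p_x − 5p_y)/p_x.
Discretionary income = 431 − 6·12.24 − 5·7 = 322.56; x* = 6 + 0.4·322.56/12.24 = 16.5412.
At M' = 948.2: x* = 33.4431. Change: 33.4431 − 16.5412 = 16.902.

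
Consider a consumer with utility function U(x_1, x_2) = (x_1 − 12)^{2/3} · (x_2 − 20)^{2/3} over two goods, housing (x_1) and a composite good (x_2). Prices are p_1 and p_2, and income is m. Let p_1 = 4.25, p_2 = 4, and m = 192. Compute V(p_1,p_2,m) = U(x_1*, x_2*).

V = 14.4134

Discretionary income = 192 − 12·4.25 − 20·4 = 61; x_1* = 12 + 0.5·61/4.25 = 19.1765; x_2* = 20 + 0.5·61/4 = 27.625.
Utility at the optimum: U(19.1765, 27.625) = 14.4134.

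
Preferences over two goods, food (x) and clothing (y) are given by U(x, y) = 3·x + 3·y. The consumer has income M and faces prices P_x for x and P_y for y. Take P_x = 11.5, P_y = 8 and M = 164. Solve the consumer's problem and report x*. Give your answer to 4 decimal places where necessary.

x* = 0

Linear utility — the consumer picks whichever good has higher MU/price: 3/11.5 = 0.2609 vs 3/8 = 0.375.
y gives more utility per dollar, so spend all income on y: y* = M/P_y, x* = 0.
Numerically: x* = 0, y* = 20.5.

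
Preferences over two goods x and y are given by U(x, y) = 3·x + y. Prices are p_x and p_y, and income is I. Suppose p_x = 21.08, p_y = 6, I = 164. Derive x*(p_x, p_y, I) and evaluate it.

x* = 0

Perfect substitutes: compare marginal utility per dollar. 3/p_x vs 1/p_y → 0.1423 vs 0.1667.
y gives more utility per dollar, so spend all income on y: y* = I/p_y, x* = 0.
Numerically: x* = 0, y* = 27.3333.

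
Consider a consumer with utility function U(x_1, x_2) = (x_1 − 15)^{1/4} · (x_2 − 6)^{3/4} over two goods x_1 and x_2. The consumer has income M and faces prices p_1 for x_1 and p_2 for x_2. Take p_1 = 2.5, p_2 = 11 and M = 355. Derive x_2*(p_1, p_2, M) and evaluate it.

x_2* = 23.1477

Let x_1' = x_1−15, x_2' = x_2−6. MRS = (1/3)·x_2'/x_1' = p_1/p_2.
After buying the subsistence bundle (15, 6), a share 0.25 of the remaining income goes to x_1: x_1* = 15 + 0.25·(M − 15p_1 − 6p_2)/p_1.
Discretionary income = 355 − 15·2.5 − 6·11 = 251.5; x_2* = 6 + 0.75·251.5/11 = 23.1477.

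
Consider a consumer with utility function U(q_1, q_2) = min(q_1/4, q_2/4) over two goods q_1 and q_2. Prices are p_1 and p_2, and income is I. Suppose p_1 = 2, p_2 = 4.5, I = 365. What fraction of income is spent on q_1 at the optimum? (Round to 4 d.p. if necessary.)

With perfect complements, no substitution: consume in ratio q_1:q_2 = 4:4.
Budget: p_1·q_1 + p_2·q_1 = I, so (4·p_1 + 4·p_2)·q_1 = 4·I.
Demand: q_1*(p_1,p_2,I) = 4·I/(4·p_1 + 4·p_2), q_2* = 4·I/(4·p_1 + 4·p_2).
Here 4·2 + 4·4.5 = 26, giving q_1* = 56.1538 and q_2* = 56.1538.
Expenditure on q_1: 2·56.1538 = 112.3077; share = 0.3077.

share on q_1 = 0.3077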